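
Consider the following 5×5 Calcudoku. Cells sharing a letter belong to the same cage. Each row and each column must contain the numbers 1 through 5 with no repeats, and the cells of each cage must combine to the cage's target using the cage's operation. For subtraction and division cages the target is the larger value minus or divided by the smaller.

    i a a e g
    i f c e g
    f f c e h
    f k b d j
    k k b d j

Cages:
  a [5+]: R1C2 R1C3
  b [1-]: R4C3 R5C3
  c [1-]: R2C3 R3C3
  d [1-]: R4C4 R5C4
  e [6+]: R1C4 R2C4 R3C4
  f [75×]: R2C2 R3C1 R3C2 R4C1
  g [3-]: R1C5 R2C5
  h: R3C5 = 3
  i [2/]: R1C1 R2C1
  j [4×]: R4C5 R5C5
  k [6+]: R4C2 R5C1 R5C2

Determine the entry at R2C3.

H is a freebie, which forces R3C5 = 3.
Row 1 needs a 5, and only R1C5 is open for it.
Cage g needs two cells with difference 3, so R2C5 = 2.
Cage i's pair has quotient 2, so R1C1 = 2.
Cage e needs sum 6; hence R3C4 = 2.
The only place for 3 in row 1 is R1C4.
3 is placed in column 4, which forces R2C4 = 1.
Row 2 already has 1, leaving R2C1 = 4.
Cage c needs two cells with difference 1, so R3C3 = 4.
The two cells of cage a must have sum 5, so R1C2 = 4.
Column 3 now contains 4, leaving R1C3 = 1.
The only place for 5 in row 5 is R5C4.
5 is placed in column 4, which forces R4C4 = 4.
Row 4 now contains 4, so R4C5 = 1.
Column 5 now contains 1; hence R5C5 = 4.
In row 4, 5 can only go at R4C1, so R4C1 = 5.
Cage f has product 75, leaving R2C2 = 3.
Row 2 already has 3, so R2C3 = 5.
5 is placed in column 1, so R3C1 = 1.
The 4 cells of cage f must have product 75, so R3C2 = 5.
Column 2 now contains 3, which forces R4C2 = 2.
Row 4 now contains 2; hence R4C3 = 3.
1 is placed in column 1, leaving R5C1 = 3.
2 is placed in column 2, which forces R5C2 = 1.
3 is placed in column 3, leaving R5C3 = 2.
Completed grid: 2 4 1 3 5 / 4 3 5 1 2 / 1 5 4 2 3 / 5 2 3 4 1 / 3 1 2 5 4.

5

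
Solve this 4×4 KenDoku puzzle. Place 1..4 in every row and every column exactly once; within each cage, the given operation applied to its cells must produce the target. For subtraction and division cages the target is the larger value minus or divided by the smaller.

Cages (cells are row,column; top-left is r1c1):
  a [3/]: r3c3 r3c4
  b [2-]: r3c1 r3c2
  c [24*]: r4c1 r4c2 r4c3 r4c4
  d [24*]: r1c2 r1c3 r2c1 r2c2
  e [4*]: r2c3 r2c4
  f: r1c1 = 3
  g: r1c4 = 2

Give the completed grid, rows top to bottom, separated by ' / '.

Cage f is a single given cell, so r1c1 = 3.
G is a freebie, which forces r1c4 = 2.
Cage d has product 24, leaving r2c1 = 2.
The 4 cells of cage d must have product 24, which forces r2c2 = 3.
Cage b's pair has difference 2, so r3c1 = 4.
Cage b's pair has difference 2; hence r3c2 = 2.
Column 1 already has 4, so r4c1 = 1.
1 is placed in row 4, so r4c2 = 4.
Row 4 already has 4; hence r4c4 = 3.
Column 2 now contains 4; hence r1c2 = 1.
Cage d needs product 24, so r1c3 = 4.
Column 3 already has 4, which forces r2c3 = 1.
1 is placed in row 2; hence r2c4 = 4.
Cage a needs two cells with quotient 3; hence r3c3 = 3.
3 is placed in column 4, so r3c4 = 1.
Row 4 already has 3, leaving r4c3 = 2.

3 1 4 2 / 2 3 1 4 / 4 2 3 1 / 1 4 2 3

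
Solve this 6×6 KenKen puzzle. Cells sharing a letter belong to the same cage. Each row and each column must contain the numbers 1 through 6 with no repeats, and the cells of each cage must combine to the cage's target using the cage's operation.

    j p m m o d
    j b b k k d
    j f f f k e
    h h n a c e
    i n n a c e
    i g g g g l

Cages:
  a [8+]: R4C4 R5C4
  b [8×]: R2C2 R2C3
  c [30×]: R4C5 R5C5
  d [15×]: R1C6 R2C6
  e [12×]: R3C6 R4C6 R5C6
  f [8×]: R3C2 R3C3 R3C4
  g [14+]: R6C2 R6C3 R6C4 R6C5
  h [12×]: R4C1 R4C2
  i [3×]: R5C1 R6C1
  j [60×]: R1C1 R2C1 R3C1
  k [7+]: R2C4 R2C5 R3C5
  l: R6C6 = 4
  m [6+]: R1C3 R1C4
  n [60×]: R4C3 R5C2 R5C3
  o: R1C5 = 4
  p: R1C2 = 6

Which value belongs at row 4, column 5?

6

P is a freebie, so R1C2 = 6.
Cage o is a single given cell, which forces R1C5 = 4.
Cage l is given, leaving R6C6 = 4.
Row 1 needs a 2, and only R1C1 is open for it.
Row 1 needs a 3, and only R1C6 is open for it.
3 is placed in column 6, so R2C6 = 5.
5 is placed in row 2, leaving R2C1 = 6.
Cage j needs product 60, leaving R3C1 = 5.
Row 2 needs a 1, and only R2C5 is open for it.
Row 2 needs a 3, and only R2C4 is open for it.
The 3 cells of cage k must have sum 7, so R3C5 = 3.
Row 3 needs a 6, and only R3C6 is open for it.
Row 4 needs a 1, and only R4C6 is open for it.
1 is placed in column 6, so R5C6 = 2.
The two cells of cage a must have sum 8, which forces R4C4 = 2.
2 is placed in row 5, so R5C4 = 6.
6 is placed in row 5, so R5C5 = 5.
Cage n has product 60, leaving R4C3 = 5.
5 is placed in column 5, leaving R4C5 = 6.
Column 5 already has 6, leaving R6C5 = 2.
5 is placed in column 3, so R1C3 = 1.
Cage m's pair has sum 6, which forces R1C4 = 5.
Cage g has sum 14; hence R6C3 = 6.
5 is placed in column 4, leaving R6C4 = 1.
The 3 cells of cage f must have product 8, which forces R3C2 = 1.
The 3 cells of cage f must have product 8, so R3C3 = 2.
Column 4 now contains 1, so R3C4 = 4.
The two cells of cage i must have product 3, leaving R5C1 = 1.
Row 6 already has 1, so R6C1 = 3.
Row 6 already has 1, leaving R6C2 = 5.
Cage b's pair has product 8, so R2C2 = 2.
Column 3 now contains 2, which forces R2C3 = 4.
3 is placed in column 1, leaving R4C1 = 4.
The two cells of cage h must have product 12; hence R4C2 = 3.
Column 2 now contains 3, which forces R5C2 = 4.
4 is placed in column 3, leaving R5C3 = 3.
The full grid is 2 6 1 5 4 3 / 6 2 4 3 1 5 / 5 1 2 4 3 6 / 4 3 5 2 6 1 / 1 4 3 6 5 2 / 3 5 6 1 2 4.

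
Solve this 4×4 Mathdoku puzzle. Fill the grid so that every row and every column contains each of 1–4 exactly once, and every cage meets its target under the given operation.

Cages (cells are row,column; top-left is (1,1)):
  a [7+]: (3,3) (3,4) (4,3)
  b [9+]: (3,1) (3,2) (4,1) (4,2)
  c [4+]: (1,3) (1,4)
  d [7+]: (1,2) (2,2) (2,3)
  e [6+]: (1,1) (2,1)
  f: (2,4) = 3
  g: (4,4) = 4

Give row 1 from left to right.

Cage f is a single given cell, leaving (2,4) = 3.
Cage g is given, leaving (4,4) = 4.
Cage c needs two cells with sum 4, so (1,3) = 3.
Column 4 now contains 3, leaving (1,4) = 1.
Column 3 already has 3; hence (3,3) = 4.
1 is placed in column 4, so (3,4) = 2.
Cage a has sum 7, which forces (4,3) = 1.
The 3 cells of cage d must have sum 7, which forces (1,2) = 4.
Cage d has sum 7; hence (2,2) = 1.
Column 3 now contains 1, so (2,3) = 2.
Column 2 now contains 1, which forces (3,2) = 3.
Column 2 now contains 3, leaving (4,2) = 2.
Row 1 now contains 4, which forces (1,1) = 2.
Row 2 now contains 2, which forces (2,1) = 4.
Row 3 now contains 3, so (3,1) = 1.
Row 4 now contains 2, which forces (4,1) = 3.
Completed grid: 2 4 3 1 / 4 1 2 3 / 1 3 4 2 / 3 2 1 4.

2 4 3 1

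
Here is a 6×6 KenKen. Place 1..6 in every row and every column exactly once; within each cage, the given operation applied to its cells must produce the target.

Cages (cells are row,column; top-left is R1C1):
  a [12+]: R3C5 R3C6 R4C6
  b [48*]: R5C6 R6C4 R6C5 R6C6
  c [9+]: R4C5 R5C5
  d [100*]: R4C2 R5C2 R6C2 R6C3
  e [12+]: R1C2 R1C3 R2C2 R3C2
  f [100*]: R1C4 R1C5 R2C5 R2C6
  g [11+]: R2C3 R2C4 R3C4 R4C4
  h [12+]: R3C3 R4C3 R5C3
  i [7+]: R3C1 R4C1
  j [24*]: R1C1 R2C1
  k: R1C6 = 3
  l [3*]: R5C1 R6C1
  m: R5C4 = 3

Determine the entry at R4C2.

K is a freebie, which forces R1C6 = 3.
Cage m is given, which forces R5C4 = 3.
The 4 cells of cage d must have product 100, which forces R6C3 = 5.
Row 5 now contains 3, which forces R5C1 = 1.
Cage l needs two cells with product 3, so R6C1 = 3.
Row 4 needs a 3, and only R4C5 is open for it.
The two cells of cage c must have sum 9; hence R5C5 = 6.
The only place for 3 in row 3 is R3C2.
The only place for 3 in row 2 is R2C3.
In row 5, 5 can only go at R5C2, so R5C2 = 5.
The only place for 1 in column 3 is R1C3.
The only place for 4 in row 2 is R2C1.
Column 1 now contains 4, so R1C1 = 6.
6 is placed in row 1, leaving R1C2 = 2.
2 is placed in column 2, leaving R2C2 = 6.
In row 2, 2 can only go at R2C4, so R2C4 = 2.
Column 4 needs a 6, and only R6C4 is open for it.
Column 4 needs a 4, and only R1C4 is open for it.
Row 1 now contains 4, so R1C5 = 5.
Cage f needs product 100, so R2C5 = 1.
Cage f needs product 100; hence R2C6 = 5.
Cage b has product 48, leaving R6C6 = 1.
Cage d has product 100, leaving R4C2 = 1.
1 is placed in row 4, so R4C4 = 5.
1 is placed in row 6, which forces R6C2 = 4.
4 is placed in row 6, which forces R6C5 = 2.
The two cells of cage i must have sum 7; hence R3C1 = 5.
Column 4 already has 5, leaving R3C4 = 1.
Column 5 now contains 2, so R3C5 = 4.
Row 4 already has 5, which forces R4C1 = 2.
Row 4 now contains 2, leaving R4C6 = 6.
Cage b has product 48; hence R5C6 = 4.
The 3 cells of cage h must have sum 12, leaving R3C3 = 6.
6 is placed in column 6, which forces R3C6 = 2.
Row 4 now contains 6, leaving R4C3 = 4.
Row 5 now contains 4, which forces R5C3 = 2.
Filled in: 6 2 1 4 5 3 / 4 6 3 2 1 5 / 5 3 6 1 4 2 / 2 1 4 5 3 6 / 1 5 2 3 6 4 / 3 4 5 6 2 1.

1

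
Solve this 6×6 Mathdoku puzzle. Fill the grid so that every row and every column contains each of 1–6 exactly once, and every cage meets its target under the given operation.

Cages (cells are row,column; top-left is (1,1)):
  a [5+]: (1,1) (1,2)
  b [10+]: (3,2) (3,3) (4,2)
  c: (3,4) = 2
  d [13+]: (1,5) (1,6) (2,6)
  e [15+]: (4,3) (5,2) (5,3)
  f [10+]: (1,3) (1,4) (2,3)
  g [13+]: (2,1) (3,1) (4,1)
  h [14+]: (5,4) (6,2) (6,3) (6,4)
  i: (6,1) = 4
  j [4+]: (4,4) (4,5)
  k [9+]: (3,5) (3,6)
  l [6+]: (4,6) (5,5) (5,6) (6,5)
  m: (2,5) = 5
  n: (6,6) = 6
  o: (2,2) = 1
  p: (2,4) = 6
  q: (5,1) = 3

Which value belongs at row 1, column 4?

5

O is a freebie, so (2,2) = 1.
P is a freebie, leaving (2,4) = 6.
Cage m is a single given cell, which forces (2,5) = 5.
C is a freebie, which forces (3,4) = 2.
Cage q is given, so (5,1) = 3.
I is a freebie, leaving (6,1) = 4.
Cage n is given, which forces (6,6) = 6.
Column 1 now contains 4, leaving (2,1) = 2.
Column 1 now contains 2, which forces (1,1) = 1.
Cage a needs two cells with sum 5, so (1,2) = 4.
Row 1 now contains 4, leaving (1,5) = 6.
6 is placed in column 5, which forces (3,5) = 4.
Cage f needs sum 10; hence (1,3) = 2.
Cage f has sum 10, leaving (1,4) = 5.
Cage d needs sum 13, leaving (1,6) = 3.
Cage f needs sum 10; hence (2,3) = 3.
Cage d needs sum 13, leaving (2,6) = 4.
Cage k's pair has sum 9, so (3,6) = 5.
5 is placed in column 4, which forces (5,4) = 4.
Row 3 already has 5; hence (3,1) = 6.
Row 3 already has 6, so (3,2) = 3.
Row 3 already has 5, which forces (3,3) = 1.
Cage g needs sum 13, leaving (4,1) = 5.
Column 2 now contains 3, which forces (4,2) = 6.
Cage e needs sum 15; hence (4,3) = 4.
6 is placed in column 2; hence (5,2) = 5.
Row 5 already has 5, so (5,3) = 6.
Cage h needs sum 14, so (6,2) = 2.
Cage h has sum 14, so (6,3) = 5.
The 4 cells of cage h must have sum 14, leaving (6,4) = 3.
2 is placed in row 6; hence (6,5) = 1.
Column 4 already has 3, so (4,4) = 1.
1 is placed in column 5, which forces (4,5) = 3.
Cage l has sum 6; hence (4,6) = 2.
1 is placed in column 5, so (5,5) = 2.
Cage l has sum 6, so (5,6) = 1.
Completed grid: 1 4 2 5 6 3 / 2 1 3 6 5 4 / 6 3 1 2 4 5 / 5 6 4 1 3 2 / 3 5 6 4 2 1 / 4 2 5 3 1 6.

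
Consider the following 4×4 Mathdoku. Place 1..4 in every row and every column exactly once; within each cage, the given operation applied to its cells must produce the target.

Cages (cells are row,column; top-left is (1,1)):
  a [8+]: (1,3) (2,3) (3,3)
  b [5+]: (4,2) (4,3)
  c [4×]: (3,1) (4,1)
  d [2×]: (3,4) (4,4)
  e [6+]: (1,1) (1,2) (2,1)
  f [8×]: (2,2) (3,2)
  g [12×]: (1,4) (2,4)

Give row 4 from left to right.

4 3 2 1

The only place for 3 in row 3 is (3,3).
The only place for 3 in row 4 is (4,2).
Cage b's pair has sum 5; hence (4,3) = 2.
Row 4 already has 2, which forces (4,4) = 1.
The two cells of cage c must have product 4, so (3,1) = 1.
1 is placed in column 4; hence (3,4) = 2.
Row 4 now contains 1; hence (4,1) = 4.
Cage e has sum 6, so (1,2) = 1.
Row 1 now contains 1; hence (1,3) = 4.
Row 1 already has 4, which forces (1,4) = 3.
Cage f needs two cells with product 8, leaving (2,2) = 2.
Column 3 already has 4; hence (2,3) = 1.
3 is placed in column 4, leaving (2,4) = 4.
2 is placed in row 3, which forces (3,2) = 4.
3 is placed in row 1, leaving (1,1) = 2.
Row 2 now contains 2; hence (2,1) = 3.
Completed grid: 2 1 4 3 / 3 2 1 4 / 1 4 3 2 / 4 3 2 1.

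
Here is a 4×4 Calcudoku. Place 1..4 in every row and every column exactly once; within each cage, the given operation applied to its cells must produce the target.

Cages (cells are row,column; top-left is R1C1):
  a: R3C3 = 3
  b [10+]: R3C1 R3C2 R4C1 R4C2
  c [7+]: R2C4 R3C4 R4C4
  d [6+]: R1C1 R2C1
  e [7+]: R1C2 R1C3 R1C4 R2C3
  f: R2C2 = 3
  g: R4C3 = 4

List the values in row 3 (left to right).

Cage f is given, leaving R2C2 = 3.
The 4 cells of cage e must have sum 7, so R2C3 = 1.
A is a freebie; hence R3C3 = 3.
Cage g is a single given cell, so R4C3 = 4.
Cage e has sum 7, so R1C2 = 1.
3 is placed in column 3, so R1C3 = 2.
The 4 cells of cage e must have sum 7; hence R1C4 = 3.
Cage b has sum 10, so R4C1 = 3.
Column 2 already has 1, so R4C2 = 2.
2 is placed in row 4, which forces R4C4 = 1.
Row 1 already has 2, which forces R1C1 = 4.
Cage d needs two cells with sum 6, so R2C1 = 2.
Row 2 already has 2, leaving R2C4 = 4.
Cage b needs sum 10, which forces R3C1 = 1.
Column 2 now contains 2, leaving R3C2 = 4.
Column 4 now contains 4; hence R3C4 = 2.
The full grid is 4 1 2 3 / 2 3 1 4 / 1 4 3 2 / 3 2 4 1.

1 4 3 2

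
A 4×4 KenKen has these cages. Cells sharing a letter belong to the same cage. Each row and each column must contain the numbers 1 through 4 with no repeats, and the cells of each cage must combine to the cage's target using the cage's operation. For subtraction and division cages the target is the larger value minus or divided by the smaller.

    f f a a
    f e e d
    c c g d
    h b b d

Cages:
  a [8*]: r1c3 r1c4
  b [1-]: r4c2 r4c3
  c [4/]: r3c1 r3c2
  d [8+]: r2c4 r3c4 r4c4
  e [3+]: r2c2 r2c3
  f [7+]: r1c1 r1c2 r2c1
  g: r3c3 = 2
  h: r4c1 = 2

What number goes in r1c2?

Cage g is given, so r3c3 = 2.
Cage h is given; hence r4c1 = 2.
Column 3 already has 2, leaving r1c3 = 4.
Cage a needs two cells with product 8, which forces r1c4 = 2.
The two cells of cage e must have sum 3, leaving r2c2 = 2.
Column 3 already has 2, so r2c3 = 1.
Column 3 already has 4, which forces r4c3 = 3.
Row 1 already has 4, which forces r1c1 = 1.
Row 1 now contains 2, which forces r1c2 = 3.
The 3 cells of cage f must have sum 7, leaving r2c1 = 3.
Row 2 now contains 3, so r2c4 = 4.
Column 1 already has 1, which forces r3c1 = 4.
4 is placed in row 3; hence r3c2 = 1.
Row 3 already has 1, so r3c4 = 3.
3 is placed in row 4; hence r4c2 = 4.
Column 4 already has 4, which forces r4c4 = 1.
Completed grid: 1 3 4 2 / 3 2 1 4 / 4 1 2 3 / 2 4 3 1.

3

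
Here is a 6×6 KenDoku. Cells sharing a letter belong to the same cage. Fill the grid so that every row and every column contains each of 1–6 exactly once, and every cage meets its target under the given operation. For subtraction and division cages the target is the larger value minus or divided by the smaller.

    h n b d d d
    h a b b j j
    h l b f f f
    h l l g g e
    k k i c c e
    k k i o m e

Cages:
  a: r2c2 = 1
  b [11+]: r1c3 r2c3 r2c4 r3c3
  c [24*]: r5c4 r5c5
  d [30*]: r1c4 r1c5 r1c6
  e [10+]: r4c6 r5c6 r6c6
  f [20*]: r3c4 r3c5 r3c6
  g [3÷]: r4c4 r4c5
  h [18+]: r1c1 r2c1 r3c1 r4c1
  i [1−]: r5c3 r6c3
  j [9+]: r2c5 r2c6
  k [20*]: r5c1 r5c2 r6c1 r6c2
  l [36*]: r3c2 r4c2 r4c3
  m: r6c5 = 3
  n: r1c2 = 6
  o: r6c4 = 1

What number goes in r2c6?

5

Cage n is a single given cell, so r1c2 = 6.
A is a freebie, which forces r2c2 = 1.
Cage o is a single given cell, which forces r6c4 = 1.
M is a freebie, which forces r6c5 = 3.
The 4 cells of cage k must have product 20, so r5c1 = 1.
The 4 cells of cage k must have product 20, leaving r5c2 = 2.
Cage k needs product 20; hence r6c1 = 2.
The 4 cells of cage k must have product 20, which forces r6c2 = 5.
Column 2 already has 2, which forces r3c2 = 3.
The 3 cells of cage l must have product 36, so r4c2 = 4.
Cage l has product 36, leaving r4c3 = 3.
The 3 cells of cage e must have sum 10, which forces r4c6 = 1.
3 is placed in column 3, which forces r5c3 = 5.
Row 5 now contains 5; hence r5c6 = 3.
The 3 cells of cage d must have product 30, so r1c4 = 3.
The 3 cells of cage f must have product 20, leaving r3c5 = 1.
The 3 cells of cage e must have sum 10, so r6c6 = 6.
Cage b needs sum 11, so r1c3 = 1.
Cage h has sum 18, so r2c1 = 3.
Row 6 now contains 6, so r6c3 = 4.
The 4 cells of cage b must have sum 11, which forces r2c3 = 6.
Cage b has sum 11, leaving r2c4 = 2.
4 is placed in column 3, leaving r3c3 = 2.
Column 4 now contains 2, so r4c4 = 6.
Row 4 already has 6, leaving r4c5 = 2.
6 is placed in column 4, which forces r5c4 = 4.
Row 5 now contains 4, so r5c5 = 6.
Cage h needs sum 18, which forces r1c1 = 4.
Column 5 now contains 2; hence r1c5 = 5.
Cage d has product 30, which forces r1c6 = 2.
Column 5 now contains 5; hence r2c5 = 4.
4 is placed in row 2, which forces r2c6 = 5.
The 4 cells of cage h must have sum 18, leaving r3c1 = 6.
Column 4 already has 4, leaving r3c4 = 5.
The 3 cells of cage f must have product 20, which forces r3c6 = 4.
Row 4 already has 6; hence r4c1 = 5.
Completed grid: 4 6 1 3 5 2 / 3 1 6 2 4 5 / 6 3 2 5 1 4 / 5 4 3 6 2 1 / 1 2 5 4 6 3 / 2 5 4 1 3 6.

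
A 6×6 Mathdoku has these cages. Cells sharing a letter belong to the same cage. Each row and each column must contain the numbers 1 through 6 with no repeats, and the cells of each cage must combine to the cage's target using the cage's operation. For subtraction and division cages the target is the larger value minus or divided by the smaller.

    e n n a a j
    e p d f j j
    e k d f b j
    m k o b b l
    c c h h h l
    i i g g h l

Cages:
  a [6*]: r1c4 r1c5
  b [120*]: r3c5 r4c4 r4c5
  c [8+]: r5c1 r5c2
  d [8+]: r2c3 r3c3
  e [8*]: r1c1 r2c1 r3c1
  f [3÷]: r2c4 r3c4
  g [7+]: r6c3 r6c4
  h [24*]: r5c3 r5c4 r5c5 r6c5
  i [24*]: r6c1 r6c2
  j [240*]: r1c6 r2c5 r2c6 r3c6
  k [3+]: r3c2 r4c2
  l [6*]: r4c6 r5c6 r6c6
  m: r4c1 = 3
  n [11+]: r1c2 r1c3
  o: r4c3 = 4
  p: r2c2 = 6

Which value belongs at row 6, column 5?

Cage p is a single given cell; hence r2c2 = 6.
M is a freebie, which forces r4c1 = 3.
O is a freebie, leaving r4c3 = 4.
Column 2 now contains 6; hence r6c2 = 4.
Column 2 now contains 6, so r1c2 = 5.
The two cells of cage n must have sum 11; hence r1c3 = 6.
Cage b has product 120, which forces r3c5 = 4.
4 is placed in row 6, so r6c1 = 6.
Cage j needs product 240; hence r3c6 = 6.
Column 1 already has 6, which forces r5c1 = 5.
Cage c needs two cells with sum 8, which forces r5c2 = 3.
Cage l needs product 6, leaving r6c6 = 3.
In row 1, 1 can only go at r1c1, so r1c1 = 1.
The 3 cells of cage e must have product 8, which forces r2c1 = 4.
1 is placed in column 1; hence r3c1 = 2.
Row 3 already has 2, leaving r3c2 = 1.
1 is placed in row 3; hence r3c4 = 3.
1 is placed in column 2, so r4c2 = 2.
2 is placed in row 4, so r4c6 = 1.
Column 6 already has 1; hence r5c6 = 2.
Column 4 already has 3, which forces r1c4 = 2.
The two cells of cage a must have product 6, leaving r1c5 = 3.
Column 6 now contains 2; hence r1c6 = 4.
Cage d's pair has sum 8, so r2c3 = 3.
Column 4 already has 3; hence r2c4 = 1.
Cage j needs product 240, leaving r2c5 = 2.
Column 6 now contains 2, so r2c6 = 5.
Row 3 now contains 3, which forces r3c3 = 5.
Row 5 now contains 2, which forces r5c3 = 1.
Cage h needs product 24, leaving r5c4 = 4.
Cage h needs product 24, leaving r5c5 = 6.
Column 3 now contains 5, which forces r6c3 = 2.
Column 4 now contains 2, which forces r6c4 = 5.
Cage h needs product 24; hence r6c5 = 1.
Column 4 already has 5, leaving r4c4 = 6.
Column 5 now contains 6, so r4c5 = 5.
The full grid is 1 5 6 2 3 4 / 4 6 3 1 2 5 / 2 1 5 3 4 6 / 3 2 4 6 5 1 / 5 3 1 4 6 2 / 6 4 2 5 1 3.

1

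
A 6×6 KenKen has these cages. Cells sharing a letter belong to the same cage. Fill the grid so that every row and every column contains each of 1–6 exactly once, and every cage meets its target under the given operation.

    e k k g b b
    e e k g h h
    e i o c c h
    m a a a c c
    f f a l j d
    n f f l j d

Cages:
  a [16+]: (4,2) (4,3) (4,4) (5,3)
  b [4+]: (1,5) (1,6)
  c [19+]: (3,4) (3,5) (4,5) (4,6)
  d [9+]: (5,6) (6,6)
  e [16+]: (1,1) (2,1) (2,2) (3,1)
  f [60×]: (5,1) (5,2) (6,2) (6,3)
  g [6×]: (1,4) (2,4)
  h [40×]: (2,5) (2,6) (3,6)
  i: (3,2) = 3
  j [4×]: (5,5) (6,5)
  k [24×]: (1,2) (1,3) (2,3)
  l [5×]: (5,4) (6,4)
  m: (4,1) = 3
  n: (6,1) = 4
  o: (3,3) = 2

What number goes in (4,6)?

Cage i is a single given cell, which forces (3,2) = 3.
O is a freebie, which forces (3,3) = 2.
Cage m is a single given cell, which forces (4,1) = 3.
Cage n is given, leaving (6,1) = 4.
4 is placed in row 6, so (6,5) = 1.
Column 5 already has 1, so (1,5) = 3.
The two cells of cage b must have sum 4; hence (1,6) = 1.
Cage e has sum 16; hence (2,2) = 4.
Cage l's pair has product 5; hence (5,4) = 1.
Column 5 already has 1, leaving (5,5) = 4.
Row 6 already has 1, so (6,4) = 5.
Cage k needs product 24, which forces (1,3) = 4.
The two cells of cage g must have product 6, which forces (1,4) = 2.
Cage g's pair has product 6, leaving (2,4) = 3.
Cage h needs product 40; hence (3,6) = 4.
Cage f has product 60, leaving (5,1) = 2.
Cage f has product 60, so (5,2) = 5.
Cage f has product 60, leaving (6,2) = 2.
Cage f needs product 60; hence (6,3) = 3.
Row 6 now contains 3; hence (6,6) = 6.
Row 1 now contains 2, leaving (1,2) = 6.
Row 2 already has 3; hence (2,3) = 1.
Row 3 already has 4, so (3,4) = 6.
Cage c needs sum 19, so (3,5) = 5.
Cage a has sum 16, so (4,2) = 1.
Cage a has sum 16, which forces (4,3) = 5.
Cage a needs sum 16, leaving (4,4) = 4.
Cage c needs sum 19, leaving (4,5) = 6.
Column 6 already has 6, leaving (4,6) = 2.
3 is placed in column 3, so (5,3) = 6.
Column 6 already has 6, which forces (5,6) = 3.
Row 1 already has 6, so (1,1) = 5.
Cage e needs sum 16, leaving (2,1) = 6.
5 is placed in column 5, which forces (2,5) = 2.
2 is placed in column 6, leaving (2,6) = 5.
5 is placed in row 3, so (3,1) = 1.
The full grid is 5 6 4 2 3 1 / 6 4 1 3 2 5 / 1 3 2 6 5 4 / 3 1 5 4 6 2 / 2 5 6 1 4 3 / 4 2 3 5 1 6.

2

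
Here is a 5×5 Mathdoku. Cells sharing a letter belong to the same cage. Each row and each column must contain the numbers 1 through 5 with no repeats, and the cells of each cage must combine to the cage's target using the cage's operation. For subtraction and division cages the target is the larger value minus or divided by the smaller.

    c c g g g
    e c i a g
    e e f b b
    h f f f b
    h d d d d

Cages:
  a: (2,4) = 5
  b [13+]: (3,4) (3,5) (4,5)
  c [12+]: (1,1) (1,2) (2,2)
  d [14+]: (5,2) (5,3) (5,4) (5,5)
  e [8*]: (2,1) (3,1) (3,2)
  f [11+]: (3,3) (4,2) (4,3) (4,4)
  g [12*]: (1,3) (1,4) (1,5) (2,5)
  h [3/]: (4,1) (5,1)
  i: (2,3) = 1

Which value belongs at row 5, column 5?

3

I is a freebie, which forces (2,3) = 1.
Cage a is a single given cell, leaving (2,4) = 5.
Row 2 already has 1, which forces (2,5) = 2.
Column 4 already has 5, leaving (3,4) = 4.
Row 2 already has 2; hence (2,1) = 4.
Row 2 already has 4; hence (2,2) = 3.
Cage b needs sum 13, which forces (3,5) = 5.
Cage b has sum 13; hence (4,5) = 4.
Column 5 now contains 4, so (5,5) = 3.
The 3 cells of cage c must have sum 12; hence (1,1) = 5.
Cage c needs sum 12; hence (1,2) = 4.
Column 5 now contains 3, so (1,5) = 1.
Cage h's pair has quotient 3, so (4,1) = 3.
Row 5 already has 3, so (5,1) = 1.
4 is placed in column 2, so (5,2) = 5.
Row 5 already has 5, so (5,3) = 4.
Row 5 already has 3, so (5,4) = 2.
Cage g needs product 12, so (1,3) = 2.
Column 4 already has 2; hence (1,4) = 3.
1 is placed in column 1, which forces (3,1) = 2.
The 3 cells of cage e must have product 8; hence (3,2) = 1.
Cage f needs sum 11; hence (3,3) = 3.
The 4 cells of cage f must have sum 11, which forces (4,2) = 2.
Cage f has sum 11, which forces (4,3) = 5.
Column 4 already has 2, so (4,4) = 1.
Filled in: 5 4 2 3 1 / 4 3 1 5 2 / 2 1 3 4 5 / 3 2 5 1 4 / 1 5 4 2 3.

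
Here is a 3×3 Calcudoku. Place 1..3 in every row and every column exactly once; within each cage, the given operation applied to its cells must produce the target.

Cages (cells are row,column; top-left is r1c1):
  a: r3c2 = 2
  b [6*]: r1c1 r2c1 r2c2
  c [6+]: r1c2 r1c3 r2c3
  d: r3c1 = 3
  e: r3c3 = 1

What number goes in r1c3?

3

Cage d is given; hence r3c1 = 3.
Cage a is a single given cell; hence r3c2 = 2.
E is a freebie, so r3c3 = 1.
Cage c has sum 6, which forces r1c2 = 1.
Cage b has product 6, which forces r2c2 = 3.
Row 2 already has 3, so r2c3 = 2.
1 is placed in row 1; hence r1c1 = 2.
Column 3 already has 2, which forces r1c3 = 3.
Row 2 already has 2, so r2c1 = 1.
Filled in: 2 1 3 / 1 3 2 / 3 2 1.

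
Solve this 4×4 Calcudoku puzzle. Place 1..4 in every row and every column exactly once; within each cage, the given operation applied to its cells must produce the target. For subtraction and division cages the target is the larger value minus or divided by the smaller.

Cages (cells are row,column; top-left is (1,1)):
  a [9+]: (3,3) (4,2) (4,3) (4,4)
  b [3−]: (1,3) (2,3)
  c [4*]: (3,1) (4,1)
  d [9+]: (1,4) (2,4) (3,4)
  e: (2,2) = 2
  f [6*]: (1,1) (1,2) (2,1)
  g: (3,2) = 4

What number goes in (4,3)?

2

Cage e is a single given cell, which forces (2,2) = 2.
Cage g is given, so (3,2) = 4.
Cage f needs product 6, which forces (1,1) = 2.
Row 3 already has 4; hence (3,1) = 1.
Cage c needs two cells with product 4, leaving (4,1) = 4.
Cage f has product 6; hence (1,2) = 1.
Row 1 already has 1, which forces (1,3) = 4.
4 is placed in row 1, which forces (1,4) = 3.
Column 1 already has 1; hence (2,1) = 3.
4 is placed in column 3, so (2,3) = 1.
Column 4 now contains 3, which forces (2,4) = 4.
Cage a has sum 9, so (3,3) = 3.
Cage d needs sum 9, leaving (3,4) = 2.
Column 2 now contains 1; hence (4,2) = 3.
Column 3 now contains 1, leaving (4,3) = 2.
Column 4 already has 2, so (4,4) = 1.
Completed grid: 2 1 4 3 / 3 2 1 4 / 1 4 3 2 / 4 3 2 1.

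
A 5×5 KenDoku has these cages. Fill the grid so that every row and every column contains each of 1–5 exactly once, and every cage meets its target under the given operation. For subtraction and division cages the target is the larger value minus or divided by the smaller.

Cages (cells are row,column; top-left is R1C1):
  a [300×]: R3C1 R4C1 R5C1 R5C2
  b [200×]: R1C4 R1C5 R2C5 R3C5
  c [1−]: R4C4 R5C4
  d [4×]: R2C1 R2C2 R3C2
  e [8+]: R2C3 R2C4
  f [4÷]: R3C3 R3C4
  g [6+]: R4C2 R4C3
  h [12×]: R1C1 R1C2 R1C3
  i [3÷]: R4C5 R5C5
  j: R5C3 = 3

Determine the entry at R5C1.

Cage b needs product 200, which forces R1C4 = 5.
Column 4 already has 5, which forces R2C4 = 3.
Cage a needs product 300, so R5C2 = 5.
Cage j is given, which forces R5C3 = 3.
3 is placed in row 5, which forces R5C5 = 1.
3 is placed in row 2, which forces R2C3 = 5.
The two cells of cage c must have difference 1, which forces R4C4 = 1.
Column 5 now contains 1, which forces R4C5 = 3.
3 is placed in row 5, leaving R5C1 = 4.
Cage c's pair has difference 1, leaving R5C4 = 2.
The 4 cells of cage a must have product 300, leaving R3C1 = 3.
The two cells of cage f must have quotient 4, which forces R3C3 = 1.
Column 4 already has 1, leaving R3C4 = 4.
The 4 cells of cage b must have product 200, which forces R3C5 = 5.
Row 4 now contains 3, leaving R4C1 = 5.
Column 1 now contains 3, leaving R1C1 = 1.
Cage h needs product 12, so R1C2 = 3.
Column 3 already has 1, which forces R1C3 = 4.
4 is placed in row 1, which forces R1C5 = 2.
The 3 cells of cage d must have product 4, which forces R2C1 = 2.
Cage d needs product 4; hence R2C2 = 1.
Column 5 already has 2, leaving R2C5 = 4.
1 is placed in row 3, leaving R3C2 = 2.
Column 2 already has 2, leaving R4C2 = 4.
Column 3 already has 4, so R4C3 = 2.
The full grid is 1 3 4 5 2 / 2 1 5 3 4 / 3 2 1 4 5 / 5 4 2 1 3 / 4 5 3 2 1.

4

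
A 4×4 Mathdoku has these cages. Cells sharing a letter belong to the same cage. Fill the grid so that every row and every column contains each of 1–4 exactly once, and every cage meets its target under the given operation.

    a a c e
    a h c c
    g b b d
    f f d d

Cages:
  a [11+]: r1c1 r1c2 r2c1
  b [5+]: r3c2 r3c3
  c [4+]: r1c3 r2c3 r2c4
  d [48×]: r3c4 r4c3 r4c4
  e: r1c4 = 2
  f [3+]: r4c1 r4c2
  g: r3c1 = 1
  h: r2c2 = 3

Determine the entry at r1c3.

The 3 cells of cage a must have sum 11, which forces r1c1 = 3.
The 3 cells of cage a must have sum 11, which forces r1c2 = 4.
Cage c has sum 4; hence r1c3 = 1.
E is a freebie, so r1c4 = 2.
The 3 cells of cage a must have sum 11; hence r2c1 = 4.
H is a freebie; hence r2c2 = 3.
The 3 cells of cage c must have sum 4, which forces r2c3 = 2.
The 3 cells of cage c must have sum 4, leaving r2c4 = 1.
Cage g is a single given cell; hence r3c1 = 1.
Row 3 already has 1, leaving r3c2 = 2.
Cage d has product 48, leaving r3c4 = 4.
Column 1 now contains 1, so r4c1 = 2.
Column 2 already has 2, leaving r4c2 = 1.
Cage d needs product 48, which forces r4c3 = 4.
Cage d needs product 48, leaving r4c4 = 3.
4 is placed in row 3, leaving r3c3 = 3.
Filled in: 3 4 1 2 / 4 3 2 1 / 1 2 3 4 / 2 1 4 3.

1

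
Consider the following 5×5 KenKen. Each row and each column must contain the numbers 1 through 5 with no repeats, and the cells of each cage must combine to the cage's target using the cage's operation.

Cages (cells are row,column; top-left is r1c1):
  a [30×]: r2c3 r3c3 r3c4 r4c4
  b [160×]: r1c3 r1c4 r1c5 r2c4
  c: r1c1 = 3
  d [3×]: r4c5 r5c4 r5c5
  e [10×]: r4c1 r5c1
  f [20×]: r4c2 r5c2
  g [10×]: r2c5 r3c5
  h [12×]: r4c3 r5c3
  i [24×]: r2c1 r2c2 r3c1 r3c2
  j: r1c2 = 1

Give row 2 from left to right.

Cage c is given; hence r1c1 = 3.
Cage j is given, leaving r1c2 = 1.
The 4 cells of cage b must have product 160; hence r2c4 = 4.
The 3 cells of cage d must have product 3, leaving r4c5 = 1.
The 3 cells of cage d must have product 3; hence r5c4 = 1.
The 3 cells of cage d must have product 3, leaving r5c5 = 3.
Cage h's pair has product 12, leaving r4c3 = 3.
Row 5 now contains 3; hence r5c3 = 4.
Cage b has product 160, which forces r1c5 = 4.
Cage a has product 30, leaving r3c4 = 3.
Cage f's pair has product 20; hence r4c2 = 4.
Row 5 already has 4, leaving r5c2 = 5.
Cage i needs product 24, leaving r2c1 = 1.
Cage i has product 24; hence r2c2 = 3.
Cage i needs product 24, which forces r3c1 = 4.
Column 2 now contains 4, which forces r3c2 = 2.
Row 3 already has 2, leaving r3c5 = 5.
Cage e needs two cells with product 10; hence r4c1 = 5.
Row 4 already has 5, so r4c4 = 2.
Row 5 already has 5, leaving r5c1 = 2.
The 4 cells of cage b must have product 160, so r1c3 = 2.
Column 4 already has 2, leaving r1c4 = 5.
The 4 cells of cage a must have product 30; hence r2c3 = 5.
Column 5 already has 5, so r2c5 = 2.
Row 3 now contains 5, which forces r3c3 = 1.
Completed grid: 3 1 2 5 4 / 1 3 5 4 2 / 4 2 1 3 5 / 5 4 3 2 1 / 2 5 4 1 3.

1 3 5 4 2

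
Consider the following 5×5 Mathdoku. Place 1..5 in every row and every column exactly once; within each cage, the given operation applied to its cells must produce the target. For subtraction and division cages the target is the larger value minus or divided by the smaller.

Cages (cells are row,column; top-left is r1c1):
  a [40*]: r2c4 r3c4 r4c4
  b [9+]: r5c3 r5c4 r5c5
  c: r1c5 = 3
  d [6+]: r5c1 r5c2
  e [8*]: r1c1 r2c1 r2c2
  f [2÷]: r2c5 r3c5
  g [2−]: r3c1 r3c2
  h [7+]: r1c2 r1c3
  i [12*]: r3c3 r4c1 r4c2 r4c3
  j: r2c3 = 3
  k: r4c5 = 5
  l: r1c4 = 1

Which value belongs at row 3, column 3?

1

Cage l is a single given cell, leaving r1c4 = 1.
Cage c is given, so r1c5 = 3.
J is a freebie, so r2c3 = 3.
Cage k is given, which forces r4c5 = 5.
Cage b needs sum 9; hence r5c4 = 3.
The only place for 4 in row 1 is r1c1.
Row 2 needs a 5, and only r2c4 is open for it.
In row 2, 4 can only go at r2c5, so r2c5 = 4.
Cage f needs two cells with quotient 2, so r3c5 = 2.
2 is placed in column 5, which forces r5c5 = 1.
Row 3 already has 2; hence r3c3 = 1.
Row 3 already has 2, which forces r3c4 = 4.
Cage i has product 12, leaving r4c3 = 4.
Cage a has product 40, which forces r4c4 = 2.
Cage d's pair has sum 6, which forces r5c1 = 2.
Cage d needs two cells with sum 6; hence r5c2 = 4.
Cage b has sum 9; hence r5c3 = 5.
The two cells of cage h must have sum 7; hence r1c2 = 5.
Column 3 already has 5, so r1c3 = 2.
Column 1 already has 2; hence r2c1 = 1.
The 3 cells of cage e must have product 8; hence r2c2 = 2.
Column 2 already has 5, so r3c2 = 3.
Column 1 already has 1, which forces r4c1 = 3.
Column 2 now contains 3, leaving r4c2 = 1.
Row 3 now contains 3; hence r3c1 = 5.
The full grid is 4 5 2 1 3 / 1 2 3 5 4 / 5 3 1 4 2 / 3 1 4 2 5 / 2 4 5 3 1.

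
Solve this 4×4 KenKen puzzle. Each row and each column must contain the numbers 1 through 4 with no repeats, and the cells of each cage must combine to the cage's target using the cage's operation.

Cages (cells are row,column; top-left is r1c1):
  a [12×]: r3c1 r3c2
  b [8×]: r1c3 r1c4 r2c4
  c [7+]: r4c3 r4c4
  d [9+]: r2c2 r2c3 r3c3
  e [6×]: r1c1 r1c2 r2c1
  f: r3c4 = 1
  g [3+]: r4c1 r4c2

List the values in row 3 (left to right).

4 3 2 1

F is a freebie, so r3c4 = 1.
Cage b has product 8; hence r1c3 = 1.
Cage e needs product 6; hence r2c1 = 1.
Column 1 now contains 1, so r4c1 = 2.
Row 4 now contains 2, so r4c2 = 1.
2 is placed in column 1; hence r1c1 = 3.
Cage e needs product 6; hence r1c2 = 2.
2 is placed in row 1; hence r1c4 = 4.
4 is placed in column 4, which forces r2c4 = 2.
Column 1 now contains 3, so r3c1 = 4.
Row 3 now contains 4; hence r3c2 = 3.
Row 3 now contains 3, leaving r3c3 = 2.
4 is placed in column 4; hence r4c4 = 3.
Column 2 already has 3, which forces r2c2 = 4.
Cage d needs sum 9, which forces r2c3 = 3.
Row 4 now contains 3, which forces r4c3 = 4.
The full grid is 3 2 1 4 / 1 4 3 2 / 4 3 2 1 / 2 1 4 3.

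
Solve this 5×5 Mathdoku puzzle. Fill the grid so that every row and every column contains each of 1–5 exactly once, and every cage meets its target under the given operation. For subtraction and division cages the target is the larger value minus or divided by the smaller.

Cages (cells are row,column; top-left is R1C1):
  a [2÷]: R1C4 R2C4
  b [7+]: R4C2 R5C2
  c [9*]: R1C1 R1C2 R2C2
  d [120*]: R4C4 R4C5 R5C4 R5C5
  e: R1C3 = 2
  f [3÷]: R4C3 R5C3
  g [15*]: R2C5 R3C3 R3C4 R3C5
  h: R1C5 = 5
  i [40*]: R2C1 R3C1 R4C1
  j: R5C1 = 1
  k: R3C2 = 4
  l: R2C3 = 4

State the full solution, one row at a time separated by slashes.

3 1 2 4 5 / 5 3 4 2 1 / 2 4 5 1 3 / 4 5 1 3 2 / 1 2 3 5 4

The 3 cells of cage c must have product 9, which forces R1C1 = 3.
Cage c has product 9, which forces R1C2 = 1.
Cage e is given, so R1C3 = 2.
2 is placed in row 1, which forces R1C4 = 4.
H is a freebie, so R1C5 = 5.
Cage c has product 9; hence R2C2 = 3.
Cage l is a single given cell, so R2C3 = 4.
Cage g has product 15; hence R2C5 = 1.
K is a freebie, which forces R3C2 = 4.
Column 5 now contains 5, leaving R3C5 = 3.
Cage j is given; hence R5C1 = 1.
Row 5 now contains 1, so R5C3 = 3.
Row 2 already has 1; hence R2C4 = 2.
Cage i has product 40, which forces R4C1 = 4.
Column 3 already has 3; hence R4C3 = 1.
Cage d has product 120, so R4C4 = 3.
Row 4 now contains 4, so R4C5 = 2.
The 4 cells of cage d must have product 120, so R5C4 = 5.
2 is placed in column 5, which forces R5C5 = 4.
2 is placed in row 2; hence R2C1 = 5.
Cage i needs product 40, so R3C1 = 2.
Column 3 already has 1, leaving R3C3 = 5.
Column 4 already has 5, which forces R3C4 = 1.
Row 4 now contains 2, which forces R4C2 = 5.
Row 5 now contains 5, which forces R5C2 = 2.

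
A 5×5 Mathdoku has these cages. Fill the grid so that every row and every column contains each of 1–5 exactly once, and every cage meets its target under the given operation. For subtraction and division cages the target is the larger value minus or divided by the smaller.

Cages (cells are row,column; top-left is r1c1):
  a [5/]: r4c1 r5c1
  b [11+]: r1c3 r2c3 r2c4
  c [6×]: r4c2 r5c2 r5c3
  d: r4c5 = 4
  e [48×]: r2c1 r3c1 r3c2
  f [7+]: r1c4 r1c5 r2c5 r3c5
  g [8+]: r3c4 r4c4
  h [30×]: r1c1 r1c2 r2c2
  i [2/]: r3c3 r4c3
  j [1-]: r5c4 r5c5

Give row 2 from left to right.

Cage f has sum 7, leaving r1c4 = 1.
Cage e has product 48; hence r2c1 = 4.
The 3 cells of cage e must have product 48, leaving r3c1 = 3.
Cage e needs product 48; hence r3c2 = 4.
Row 3 now contains 3, which forces r3c4 = 5.
5 is placed in column 4; hence r4c4 = 3.
D is a freebie, leaving r4c5 = 4.
Cage b needs sum 11; hence r1c3 = 4.
Cage b has sum 11; hence r2c3 = 5.
3 is placed in column 4, leaving r2c4 = 2.
Column 4 now contains 2, so r5c4 = 4.
Row 2 now contains 2, which forces r2c2 = 3.
Row 2 now contains 3, which forces r2c5 = 1.
Column 5 already has 1, leaving r3c5 = 2.
Column 5 already has 2; hence r1c5 = 3.
2 is placed in row 3; hence r3c3 = 1.
Cage i's pair has quotient 2; hence r4c3 = 2.
Cage c needs product 6; hence r5c3 = 3.
Column 5 now contains 3, so r5c5 = 5.
Cage a's pair has quotient 5; hence r4c1 = 5.
Row 4 already has 2, which forces r4c2 = 1.
Row 5 already has 5, leaving r5c1 = 1.
Cage c has product 6, leaving r5c2 = 2.
Column 1 already has 5, leaving r1c1 = 2.
Column 2 now contains 2, leaving r1c2 = 5.
Completed grid: 2 5 4 1 3 / 4 3 5 2 1 / 3 4 1 5 2 / 5 1 2 3 4 / 1 2 3 4 5.

4 3 5 2 1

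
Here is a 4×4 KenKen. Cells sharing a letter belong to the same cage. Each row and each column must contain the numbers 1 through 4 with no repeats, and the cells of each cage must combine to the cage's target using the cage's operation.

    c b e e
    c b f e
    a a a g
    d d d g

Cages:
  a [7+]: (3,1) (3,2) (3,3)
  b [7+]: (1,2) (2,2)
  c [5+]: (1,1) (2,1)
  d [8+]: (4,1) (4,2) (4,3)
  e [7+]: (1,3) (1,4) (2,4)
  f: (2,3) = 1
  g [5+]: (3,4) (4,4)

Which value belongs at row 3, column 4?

Cage f is given, which forces (2,3) = 1.
Row 3 needs a 3, and only (3,4) is open for it.
3 is placed in column 4, leaving (1,4) = 1.
The two cells of cage g must have sum 5, so (4,4) = 2.
The 3 cells of cage e must have sum 7, leaving (1,3) = 2.
Column 4 already has 2, which forces (2,4) = 4.
Column 3 already has 2, which forces (3,3) = 4.
4 is placed in column 3, so (4,3) = 3.
Row 1 now contains 2, which forces (1,1) = 3.
The two cells of cage b must have sum 7; hence (1,2) = 4.
Cage c's pair has sum 5; hence (2,1) = 2.
Row 2 already has 4; hence (2,2) = 3.
Column 1 already has 2; hence (3,1) = 1.
Row 3 now contains 1; hence (3,2) = 2.
Column 1 now contains 1, which forces (4,1) = 4.
Column 2 already has 4, which forces (4,2) = 1.
The full grid is 3 4 2 1 / 2 3 1 4 / 1 2 4 3 / 4 1 3 2.

3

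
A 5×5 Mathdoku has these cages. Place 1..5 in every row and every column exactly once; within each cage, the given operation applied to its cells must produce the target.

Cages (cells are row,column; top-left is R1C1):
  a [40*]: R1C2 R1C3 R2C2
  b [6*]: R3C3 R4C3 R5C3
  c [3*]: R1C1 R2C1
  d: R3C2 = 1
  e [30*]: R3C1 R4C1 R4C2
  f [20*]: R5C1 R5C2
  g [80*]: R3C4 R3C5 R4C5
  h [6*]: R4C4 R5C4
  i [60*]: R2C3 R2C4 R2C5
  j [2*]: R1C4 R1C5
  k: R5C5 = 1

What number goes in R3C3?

3

D is a freebie, so R3C2 = 1.
The 3 cells of cage g must have product 80, so R3C4 = 4.
The 3 cells of cage g must have product 80, which forces R3C5 = 5.
The 3 cells of cage g must have product 80, so R4C5 = 4.
Cage k is a single given cell, so R5C5 = 1.
Cage j's pair has product 2, leaving R1C4 = 1.
Column 5 already has 1, which forces R1C5 = 2.
Cage i has product 60; hence R2C3 = 4.
The 3 cells of cage i must have product 60, which forces R2C4 = 5.
Column 5 already has 4, leaving R2C5 = 3.
The 3 cells of cage b must have product 6, so R4C3 = 1.
Row 1 already has 1, which forces R1C1 = 3.
The 3 cells of cage a must have product 40; hence R1C2 = 4.
Column 3 already has 4, so R1C3 = 5.
Row 2 already has 3; hence R2C1 = 1.
5 is placed in row 2, which forces R2C2 = 2.
3 is placed in column 1; hence R3C1 = 2.
Row 3 already has 2, so R3C3 = 3.
Column 1 already has 2, which forces R4C1 = 5.
Row 4 already has 5, so R4C2 = 3.
Row 4 now contains 3, so R4C4 = 2.
Column 1 already has 5, which forces R5C1 = 4.
Column 2 already has 4, so R5C2 = 5.
3 is placed in column 3; hence R5C3 = 2.
Column 4 already has 2, which forces R5C4 = 3.
The full grid is 3 4 5 1 2 / 1 2 4 5 3 / 2 1 3 4 5 / 5 3 1 2 4 / 4 5 2 3 1.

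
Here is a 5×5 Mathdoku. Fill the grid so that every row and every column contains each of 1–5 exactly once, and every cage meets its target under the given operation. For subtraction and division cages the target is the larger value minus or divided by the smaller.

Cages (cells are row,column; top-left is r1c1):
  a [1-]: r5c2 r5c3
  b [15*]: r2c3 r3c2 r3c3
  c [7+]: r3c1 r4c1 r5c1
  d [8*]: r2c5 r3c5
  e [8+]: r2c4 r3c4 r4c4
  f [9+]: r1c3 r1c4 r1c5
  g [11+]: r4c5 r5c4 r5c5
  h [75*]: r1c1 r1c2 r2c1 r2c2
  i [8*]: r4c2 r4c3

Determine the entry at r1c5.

3

The pair r4c2/r4c3 in row 4 holds {2, 4}, leaving r4c1 = 1.
The pair r3c1/r3c5 in row 3 holds {2, 4}; hence r3c4 = 1.
Cage b needs product 15, leaving r2c3 = 1.
The 4 cells of cage h must have product 75; hence r1c1 = 5.
Cage h needs product 75, leaving r1c2 = 1.
The 4 cells of cage h must have product 75, which forces r2c1 = 3.
1 is placed in row 2, leaving r2c2 = 5.
Column 2 already has 5; hence r3c2 = 3.
Row 3 already has 3, so r3c3 = 5.
Cage a needs two cells with difference 1; hence r5c3 = 3.
Cage g needs sum 11, which forces r4c5 = 5.
The 3 cells of cage e must have sum 8, leaving r2c4 = 4.
Row 2 now contains 4, which forces r2c5 = 2.
Column 5 already has 2, so r3c5 = 4.
Row 4 now contains 5, so r4c4 = 3.
Column 5 already has 4, so r5c5 = 1.
The 3 cells of cage f must have sum 9; hence r1c3 = 4.
Column 4 now contains 3; hence r1c4 = 2.
Column 5 already has 4; hence r1c5 = 3.
4 is placed in row 3, so r3c1 = 2.
4 is placed in column 3; hence r4c3 = 2.
Cage c has sum 7, leaving r5c1 = 4.
Row 5 now contains 4, which forces r5c2 = 2.
Cage g has sum 11, leaving r5c4 = 5.
2 is placed in row 4; hence r4c2 = 4.
Filled in: 5 1 4 2 3 / 3 5 1 4 2 / 2 3 5 1 4 / 1 4 2 3 5 / 4 2 3 5 1.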